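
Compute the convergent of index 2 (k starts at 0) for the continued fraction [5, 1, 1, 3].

11/2

Using pₖ = aₖpₖ₋₁ + pₖ₋₂, qₖ = aₖqₖ₋₁ + qₖ₋₂ (with p₋₁=1, p₋₂=0, q₋₁=0, q₋₂=1):
  k=0: a=5, p=5, q=1
  k=1: a=1, p=6, q=1
  k=2: a=1, p=11, q=2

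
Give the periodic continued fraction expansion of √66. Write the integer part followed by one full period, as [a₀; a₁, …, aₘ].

a₀ = ⌊√66⌋ = 8.
With m₀=0, d₀=1 and mₖ₊₁ = dₖaₖ − mₖ, dₖ₊₁ = (n − mₖ₊₁²)/dₖ, aₖ₊₁ = ⌊(a₀+mₖ₊₁)/dₖ₊₁⌋:
  k=1: m=8, d=2, a=8
  k=2: m=8, d=1, a=16
d=1 and a=2a₀=16 at k=2, so the next step gives (m, d) = (8, 2) again — its k=1 value — and the period has length 2.

[8; 8, 16]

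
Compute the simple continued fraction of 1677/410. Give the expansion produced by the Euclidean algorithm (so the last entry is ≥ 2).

[4; 11, 12, 3]

1677 = 4×410 + 37
410 = 11×37 + 3
37 = 12×3 + 1
3 = 3×1 + 0  (stop)
So 1677/410 = [4; 11, 12, 3].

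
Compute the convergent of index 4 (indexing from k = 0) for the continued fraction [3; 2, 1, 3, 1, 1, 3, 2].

Using pₖ = aₖpₖ₋₁ + pₖ₋₂, qₖ = aₖqₖ₋₁ + qₖ₋₂ (with p₋₁=1, p₋₂=0, q₋₁=0, q₋₂=1):
  k=0: a=3, p=3, q=1
  k=1: a=2, p=7, q=2
  k=2: a=1, p=10, q=3
  k=3: a=3, p=37, q=11
  k=4: a=1, p=47, q=14

47/14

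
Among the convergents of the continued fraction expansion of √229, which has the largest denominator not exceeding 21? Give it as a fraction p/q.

227/15

√229 = [15; 7, 1, 1, 7, 30, …] (period length 5).
Convergents:
  p_0/q_0 = 15/1
  p_1/q_1 = 106/7
  p_2/q_2 = 121/8
  p_3/q_3 = 227/15
  p_4/q_4 = 1710/113
q_3 = 15 ≤ 21 < 113 = q_4, so the answer is 227/15.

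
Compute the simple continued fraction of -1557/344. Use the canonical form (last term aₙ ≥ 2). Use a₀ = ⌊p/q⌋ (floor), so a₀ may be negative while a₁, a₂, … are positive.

[-5; 2, 9, 18]

-1557 = -5×344 + 163
344 = 2×163 + 18
163 = 9×18 + 1
18 = 18×1 + 0  (stop)
So -1557/344 = [-5; 2, 9, 18].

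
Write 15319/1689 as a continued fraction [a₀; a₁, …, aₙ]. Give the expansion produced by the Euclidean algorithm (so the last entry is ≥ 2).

15319 = 9*1689 + 118
1689 = 14*118 + 37
118 = 3*37 + 7
37 = 5*7 + 2
7 = 3*2 + 1
2 = 2*1 + 0  (stop)
So 15319/1689 = [9; 14, 3, 5, 3, 2].

[9; 14, 3, 5, 3, 2]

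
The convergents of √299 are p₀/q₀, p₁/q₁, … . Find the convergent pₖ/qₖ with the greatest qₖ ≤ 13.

121/7

√299 = [17; 3, 2, 3, 34, …] (period length 4).
Convergents:
  p_0/q_0 = 17/1
  p_1/q_1 = 52/3
  p_2/q_2 = 121/7
  p_3/q_3 = 415/24
q_2 = 7 ≤ 13 < 24 = q_3, so the answer is 121/7.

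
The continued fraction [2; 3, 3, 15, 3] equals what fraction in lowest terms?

1079/469

Fold from the inside: start with 3/1.
  15 + 1/3 = 46/3
  3 + 3/46 = 141/46
  3 + 46/141 = 469/141
  2 + 141/469 = 1079/469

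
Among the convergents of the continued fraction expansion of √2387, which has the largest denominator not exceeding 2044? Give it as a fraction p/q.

√2387 = [48; 1, 5, 1, 96, …] (period length 4).
Convergents:
  p_0/q_0 = 48/1
  p_1/q_1 = 49/1
  p_2/q_2 = 293/6
  p_3/q_3 = 342/7
  p_4/q_4 = 33125/678
  p_5/q_5 = 33467/685
  p_6/q_6 = 200460/4103
q_5 = 685 ≤ 2044 < 4103 = q_6, so the answer is 33467/685.

33467/685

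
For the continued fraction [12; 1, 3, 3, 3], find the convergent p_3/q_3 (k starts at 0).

Using pₖ = aₖpₖ₋₁ + pₖ₋₂, qₖ = aₖqₖ₋₁ + qₖ₋₂ (with p₋₁=1, p₋₂=0, q₋₁=0, q₋₂=1):
  k=0: a=12, p=12, q=1
  k=1: a=1, p=13, q=1
  k=2: a=3, p=51, q=4
  k=3: a=3, p=166, q=13

166/13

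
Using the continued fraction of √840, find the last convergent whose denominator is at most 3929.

√840 = [28; 1, 56, …] (period length 2).
Convergents:
  p_0/q_0 = 28/1
  p_1/q_1 = 29/1
  p_2/q_2 = 1652/57
  p_3/q_3 = 1681/58
  p_4/q_4 = 95788/3305
  p_5/q_5 = 97469/3363
  p_6/q_6 = 5554052/191633
q_5 = 3363 ≤ 3929 < 191633 = q_6, so the answer is 97469/3363.

97469/3363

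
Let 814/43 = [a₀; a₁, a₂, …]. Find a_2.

13

814 = 18·43 + 40   →  a_0 = 18
43 = 1·40 + 3   →  a_1 = 1
40 = 13·3 + 1   →  a_2 = 13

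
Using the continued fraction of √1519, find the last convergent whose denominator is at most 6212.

√1519 = [38; 1, 37, 1, 76, …] (period length 4).
Convergents:
  p_0/q_0 = 38/1
  p_1/q_1 = 39/1
  p_2/q_2 = 1481/38
  p_3/q_3 = 1520/39
  p_4/q_4 = 117001/3002
  p_5/q_5 = 118521/3041
  p_6/q_6 = 4502278/115519
q_5 = 3041 ≤ 6212 < 115519 = q_6, so the answer is 118521/3041.

118521/3041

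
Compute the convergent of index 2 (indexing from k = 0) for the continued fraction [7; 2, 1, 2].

22/3

Using pₖ = aₖpₖ₋₁ + pₖ₋₂, qₖ = aₖqₖ₋₁ + qₖ₋₂ (with p₋₁=1, p₋₂=0, q₋₁=0, q₋₂=1):
  k=0: a=7, p=7, q=1
  k=1: a=2, p=15, q=2
  k=2: a=1, p=22, q=3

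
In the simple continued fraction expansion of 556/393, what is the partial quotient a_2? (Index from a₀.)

556 = 1·393 + 163   →  a_0 = 1
393 = 2·163 + 67   →  a_1 = 2
163 = 2·67 + 29   →  a_2 = 2

2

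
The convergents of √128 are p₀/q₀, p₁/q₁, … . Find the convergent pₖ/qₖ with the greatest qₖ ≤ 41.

181/16

√128 = [11; 3, 5, 3, 22, …] (period length 4).
Convergents:
  p_0/q_0 = 11/1
  p_1/q_1 = 34/3
  p_2/q_2 = 181/16
  p_3/q_3 = 577/51
q_2 = 16 ≤ 41 < 51 = q_3, so the answer is 181/16.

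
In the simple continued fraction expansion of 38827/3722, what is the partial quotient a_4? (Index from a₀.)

38827 = 10·3722 + 1607   →  a_0 = 10
3722 = 2·1607 + 508   →  a_1 = 2
1607 = 3·508 + 83   →  a_2 = 3
508 = 6·83 + 10   →  a_3 = 6
83 = 8·10 + 3   →  a_4 = 8

8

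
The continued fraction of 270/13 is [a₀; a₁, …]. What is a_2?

270 = 20·13 + 10   →  a_0 = 20
13 = 1·10 + 3   →  a_1 = 1
10 = 3·3 + 1   →  a_2 = 3

3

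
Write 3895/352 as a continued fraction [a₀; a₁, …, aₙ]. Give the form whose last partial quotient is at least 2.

[11; 15, 3, 3, 2]

3895 = 11*352 + 23
352 = 15*23 + 7
23 = 3*7 + 2
7 = 3*2 + 1
2 = 2*1 + 0  (stop)
So 3895/352 = [11; 15, 3, 3, 2].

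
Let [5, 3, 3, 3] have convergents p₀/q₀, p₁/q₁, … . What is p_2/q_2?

Using pₖ = aₖpₖ₋₁ + pₖ₋₂, qₖ = aₖqₖ₋₁ + qₖ₋₂ (with p₋₁=1, p₋₂=0, q₋₁=0, q₋₂=1):
  k=0: a=5, p=5, q=1
  k=1: a=3, p=16, q=3
  k=2: a=3, p=53, q=10

53/10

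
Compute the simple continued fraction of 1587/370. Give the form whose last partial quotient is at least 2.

1587 = 4·370 + 107
370 = 3·107 + 49
107 = 2·49 + 9
49 = 5·9 + 4
9 = 2·4 + 1
4 = 4·1 + 0  (stop)
So 1587/370 = [4; 3, 2, 5, 2, 4].

[4; 3, 2, 5, 2, 4]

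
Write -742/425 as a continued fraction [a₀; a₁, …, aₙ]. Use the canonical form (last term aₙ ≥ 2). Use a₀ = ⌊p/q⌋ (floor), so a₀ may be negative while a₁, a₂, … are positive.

-742 = -2×425 + 108
425 = 3×108 + 101
108 = 1×101 + 7
101 = 14×7 + 3
7 = 2×3 + 1
3 = 3×1 + 0  (stop)
So -742/425 = [-2; 3, 1, 14, 2, 3].

[-2; 3, 1, 14, 2, 3]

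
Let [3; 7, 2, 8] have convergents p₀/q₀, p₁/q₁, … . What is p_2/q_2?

47/15

Using pₖ = aₖpₖ₋₁ + pₖ₋₂, qₖ = aₖqₖ₋₁ + qₖ₋₂ (with p₋₁=1, p₋₂=0, q₋₁=0, q₋₂=1):
  k=0: a=3, p=3, q=1
  k=1: a=7, p=22, q=7
  k=2: a=2, p=47, q=15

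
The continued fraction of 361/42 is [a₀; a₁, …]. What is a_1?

1

361 = 8·42 + 25   →  a_0 = 8
42 = 1·25 + 17   →  a_1 = 1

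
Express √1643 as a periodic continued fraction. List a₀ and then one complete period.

a₀ = ⌊√1643⌋ = 40.
With m₀=0, d₀=1 and mₖ₊₁ = dₖaₖ − mₖ, dₖ₊₁ = (n − mₖ₊₁²)/dₖ, aₖ₊₁ = ⌊(a₀+mₖ₊₁)/dₖ₊₁⌋:
  k=1: m=40, d=43, a=1
  k=2: m=3, d=38, a=1
  k=3: m=35, d=11, a=6
  k=4: m=31, d=62, a=1
  k=5: m=31, d=11, a=6
  k=6: m=35, d=38, a=1
  k=7: m=3, d=43, a=1
  k=8: m=40, d=1, a=80
d=1 and a=2a₀=80 at k=8, so the next step gives (m, d) = (40, 43) again — its k=1 value — and the period has length 8.

[40; 1, 1, 6, 1, 6, 1, 1, 80]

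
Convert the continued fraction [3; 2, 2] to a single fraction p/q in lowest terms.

Using pₖ = aₖpₖ₋₁ + pₖ₋₂ and qₖ = aₖqₖ₋₁ + qₖ₋₂:
  k=0: a=3, p=3, q=1
  k=1: a=2, p=7, q=2
  k=2: a=2, p=17, q=5

17/5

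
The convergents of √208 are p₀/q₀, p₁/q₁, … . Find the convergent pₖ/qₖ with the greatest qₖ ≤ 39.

√208 = [14; 2, 2, 1, 2, 2, 28, …] (period length 6).
Convergents:
  p_0/q_0 = 14/1
  p_1/q_1 = 29/2
  p_2/q_2 = 72/5
  p_3/q_3 = 101/7
  p_4/q_4 = 274/19
  p_5/q_5 = 649/45
q_4 = 19 ≤ 39 < 45 = q_5, so the answer is 274/19.

274/19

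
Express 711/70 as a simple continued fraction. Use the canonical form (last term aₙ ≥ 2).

[10; 6, 2, 1, 3]

711 = 10·70 + 11
70 = 6·11 + 4
11 = 2·4 + 3
4 = 1·3 + 1
3 = 3·1 + 0  (stop)
So 711/70 = [10; 6, 2, 1, 3].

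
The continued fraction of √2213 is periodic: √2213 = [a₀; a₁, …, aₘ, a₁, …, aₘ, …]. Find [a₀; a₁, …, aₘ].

[47; 23, 1, 1, 23, 94]

a₀ = ⌊√2213⌋ = 47.
With m₀=0, d₀=1 and mₖ₊₁ = dₖaₖ − mₖ, dₖ₊₁ = (n − mₖ₊₁²)/dₖ, aₖ₊₁ = ⌊(a₀+mₖ₊₁)/dₖ₊₁⌋:
  k=1: m=47, d=4, a=23
  k=2: m=45, d=47, a=1
  k=3: m=2, d=47, a=1
  k=4: m=45, d=4, a=23
  k=5: m=47, d=1, a=94
d=1 and a=2a₀=94 at k=5, so the next step gives (m, d) = (47, 4) again — its k=1 value — and the period has length 5.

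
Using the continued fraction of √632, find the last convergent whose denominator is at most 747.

√632 = [25; 7, 6, 7, 50, …] (period length 4).
Convergents:
  p_0/q_0 = 25/1
  p_1/q_1 = 176/7
  p_2/q_2 = 1081/43
  p_3/q_3 = 7743/308
  p_4/q_4 = 388231/15443
q_3 = 308 ≤ 747 < 15443 = q_4, so the answer is 7743/308.

7743/308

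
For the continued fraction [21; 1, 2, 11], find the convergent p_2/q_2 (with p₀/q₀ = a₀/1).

Using pₖ = aₖpₖ₋₁ + pₖ₋₂, qₖ = aₖqₖ₋₁ + qₖ₋₂ (with p₋₁=1, p₋₂=0, q₋₁=0, q₋₂=1):
  k=0: a=21, p=21, q=1
  k=1: a=1, p=22, q=1
  k=2: a=2, p=65, q=3

65/3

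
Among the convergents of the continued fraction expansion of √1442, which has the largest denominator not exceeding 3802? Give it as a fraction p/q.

√1442 = [37; 1, 36, 1, 74, …] (period length 4).
Convergents:
  p_0/q_0 = 37/1
  p_1/q_1 = 38/1
  p_2/q_2 = 1405/37
  p_3/q_3 = 1443/38
  p_4/q_4 = 108187/2849
  p_5/q_5 = 109630/2887
  p_6/q_6 = 4054867/106781
q_5 = 2887 ≤ 3802 < 106781 = q_6, so the answer is 109630/2887.

109630/2887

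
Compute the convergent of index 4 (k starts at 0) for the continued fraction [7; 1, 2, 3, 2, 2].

177/23

Using pₖ = aₖpₖ₋₁ + pₖ₋₂, qₖ = aₖqₖ₋₁ + qₖ₋₂ (with p₋₁=1, p₋₂=0, q₋₁=0, q₋₂=1):
  k=0: a=7, p=7, q=1
  k=1: a=1, p=8, q=1
  k=2: a=2, p=23, q=3
  k=3: a=3, p=77, q=10
  k=4: a=2, p=177, q=23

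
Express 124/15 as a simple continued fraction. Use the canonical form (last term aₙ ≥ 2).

[8; 3, 1, 3]

124 = 8×15 + 4
15 = 3×4 + 3
4 = 1×3 + 1
3 = 3×1 + 0  (stop)
So 124/15 = [8; 3, 1, 3].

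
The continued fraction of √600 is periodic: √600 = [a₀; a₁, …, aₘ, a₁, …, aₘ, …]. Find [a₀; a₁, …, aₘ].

[24; 2, 48]

a₀ = ⌊√600⌋ = 24.
With m₀=0, d₀=1 and mₖ₊₁ = dₖaₖ − mₖ, dₖ₊₁ = (n − mₖ₊₁²)/dₖ, aₖ₊₁ = ⌊(a₀+mₖ₊₁)/dₖ₊₁⌋:
  k=1: m=24, d=24, a=2
  k=2: m=24, d=1, a=48
d=1 and a=2a₀=48 at k=2, so the next step gives (m, d) = (24, 24) again — its k=1 value — and the period has length 2.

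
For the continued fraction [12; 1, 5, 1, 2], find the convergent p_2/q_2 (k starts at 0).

Using pₖ = aₖpₖ₋₁ + pₖ₋₂, qₖ = aₖqₖ₋₁ + qₖ₋₂ (with p₋₁=1, p₋₂=0, q₋₁=0, q₋₂=1):
  k=0: a=12, p=12, q=1
  k=1: a=1, p=13, q=1
  k=2: a=5, p=77, q=6

77/6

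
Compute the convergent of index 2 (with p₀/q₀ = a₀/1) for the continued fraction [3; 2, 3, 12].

Using pₖ = aₖpₖ₋₁ + pₖ₋₂, qₖ = aₖqₖ₋₁ + qₖ₋₂ (with p₋₁=1, p₋₂=0, q₋₁=0, q₋₂=1):
  k=0: a=3, p=3, q=1
  k=1: a=2, p=7, q=2
  k=2: a=3, p=24, q=7

24/7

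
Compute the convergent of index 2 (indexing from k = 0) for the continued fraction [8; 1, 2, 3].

26/3

Using pₖ = aₖpₖ₋₁ + pₖ₋₂, qₖ = aₖqₖ₋₁ + qₖ₋₂ (with p₋₁=1, p₋₂=0, q₋₁=0, q₋₂=1):
  k=0: a=8, p=8, q=1
  k=1: a=1, p=9, q=1
  k=2: a=2, p=26, q=3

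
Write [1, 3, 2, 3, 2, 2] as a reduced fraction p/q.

Fold from the inside: start with 2/1.
  2 + 1/2 = 5/2
  3 + 2/5 = 17/5
  2 + 5/17 = 39/17
  3 + 17/39 = 134/39
  1 + 39/134 = 173/134

173/134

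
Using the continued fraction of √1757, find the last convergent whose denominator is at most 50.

√1757 = [41; 1, 10, 1, 82, …] (period length 4).
Convergents:
  p_0/q_0 = 41/1
  p_1/q_1 = 42/1
  p_2/q_2 = 461/11
  p_3/q_3 = 503/12
  p_4/q_4 = 41707/995
q_3 = 12 ≤ 50 < 995 = q_4, so the answer is 503/12.

503/12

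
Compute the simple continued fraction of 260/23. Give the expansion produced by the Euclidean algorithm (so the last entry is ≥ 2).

260 = 11×23 + 7
23 = 3×7 + 2
7 = 3×2 + 1
2 = 2×1 + 0  (stop)
So 260/23 = [11; 3, 3, 2].

[11; 3, 3, 2]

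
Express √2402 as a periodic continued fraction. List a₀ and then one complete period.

[49; 98]

a₀ = ⌊√2402⌋ = 49.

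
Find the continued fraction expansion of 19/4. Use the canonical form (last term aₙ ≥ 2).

19 = 4*4 + 3
4 = 1*3 + 1
3 = 3*1 + 0  (stop)
So 19/4 = [4; 1, 3].

[4; 1, 3]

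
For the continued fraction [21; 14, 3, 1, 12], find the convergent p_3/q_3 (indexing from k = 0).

Using pₖ = aₖpₖ₋₁ + pₖ₋₂, qₖ = aₖqₖ₋₁ + qₖ₋₂ (with p₋₁=1, p₋₂=0, q₋₁=0, q₋₂=1):
  k=0: a=21, p=21, q=1
  k=1: a=14, p=295, q=14
  k=2: a=3, p=906, q=43
  k=3: a=1, p=1201, q=57

1201/57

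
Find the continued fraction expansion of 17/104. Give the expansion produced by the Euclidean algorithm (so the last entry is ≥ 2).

[0; 6, 8, 2]

17 = 0·104 + 17
104 = 6·17 + 2
17 = 8·2 + 1
2 = 2·1 + 0  (stop)
So 17/104 = [0; 6, 8, 2].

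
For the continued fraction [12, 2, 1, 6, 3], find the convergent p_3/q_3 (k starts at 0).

Using pₖ = aₖpₖ₋₁ + pₖ₋₂, qₖ = aₖqₖ₋₁ + qₖ₋₂ (with p₋₁=1, p₋₂=0, q₋₁=0, q₋₂=1):
  k=0: a=12, p=12, q=1
  k=1: a=2, p=25, q=2
  k=2: a=1, p=37, q=3
  k=3: a=6, p=247, q=20

247/20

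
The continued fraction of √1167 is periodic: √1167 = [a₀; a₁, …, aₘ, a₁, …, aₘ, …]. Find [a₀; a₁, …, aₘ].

a₀ = ⌊√1167⌋ = 34.

[34; 6, 5, 11, 5, 6, 68]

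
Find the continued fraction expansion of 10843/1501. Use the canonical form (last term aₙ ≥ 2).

[7; 4, 2, 7, 7, 3]

10843 = 7×1501 + 336
1501 = 4×336 + 157
336 = 2×157 + 22
157 = 7×22 + 3
22 = 7×3 + 1
3 = 3×1 + 0  (stop)
So 10843/1501 = [7; 4, 2, 7, 7, 3].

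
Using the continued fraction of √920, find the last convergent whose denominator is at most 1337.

√920 = [30; 3, 60, …] (period length 2).
Convergents:
  p_0/q_0 = 30/1
  p_1/q_1 = 91/3
  p_2/q_2 = 5490/181
  p_3/q_3 = 16561/546
  p_4/q_4 = 999150/32941
q_3 = 546 ≤ 1337 < 32941 = q_4, so the answer is 16561/546.

16561/546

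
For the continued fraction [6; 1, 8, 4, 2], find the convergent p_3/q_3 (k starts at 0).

Using pₖ = aₖpₖ₋₁ + pₖ₋₂, qₖ = aₖqₖ₋₁ + qₖ₋₂ (with p₋₁=1, p₋₂=0, q₋₁=0, q₋₂=1):
  k=0: a=6, p=6, q=1
  k=1: a=1, p=7, q=1
  k=2: a=8, p=62, q=9
  k=3: a=4, p=255, q=37

255/37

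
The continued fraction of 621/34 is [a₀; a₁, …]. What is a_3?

3

621 = 18·34 + 9   →  a_0 = 18
34 = 3·9 + 7   →  a_1 = 3
9 = 1·7 + 2   →  a_2 = 1
7 = 3·2 + 1   →  a_3 = 3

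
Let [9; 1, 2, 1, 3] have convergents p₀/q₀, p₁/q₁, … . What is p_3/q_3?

Using pₖ = aₖpₖ₋₁ + pₖ₋₂, qₖ = aₖqₖ₋₁ + qₖ₋₂ (with p₋₁=1, p₋₂=0, q₋₁=0, q₋₂=1):
  k=0: a=9, p=9, q=1
  k=1: a=1, p=10, q=1
  k=2: a=2, p=29, q=3
  k=3: a=1, p=39, q=4

39/4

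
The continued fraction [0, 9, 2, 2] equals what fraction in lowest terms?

5/47

Using pₖ = aₖpₖ₋₁ + pₖ₋₂ and qₖ = aₖqₖ₋₁ + qₖ₋₂:
  k=0: a=0, p=0, q=1
  k=1: a=9, p=1, q=9
  k=2: a=2, p=2, q=19
  k=3: a=2, p=5, q=47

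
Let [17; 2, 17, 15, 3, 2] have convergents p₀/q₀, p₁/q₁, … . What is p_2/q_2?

612/35

Using pₖ = aₖpₖ₋₁ + pₖ₋₂, qₖ = aₖqₖ₋₁ + qₖ₋₂ (with p₋₁=1, p₋₂=0, q₋₁=0, q₋₂=1):
  k=0: a=17, p=17, q=1
  k=1: a=2, p=35, q=2
  k=2: a=17, p=612, q=35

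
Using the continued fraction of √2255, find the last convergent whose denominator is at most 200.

√2255 = [47; 2, 18, 2, 94, …] (period length 4).
Convergents:
  p_0/q_0 = 47/1
  p_1/q_1 = 95/2
  p_2/q_2 = 1757/37
  p_3/q_3 = 3609/76
  p_4/q_4 = 341003/7181
q_3 = 76 ≤ 200 < 7181 = q_4, so the answer is 3609/76.

3609/76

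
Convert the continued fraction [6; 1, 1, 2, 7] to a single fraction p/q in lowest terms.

Using pₖ = aₖpₖ₋₁ + pₖ₋₂ and qₖ = aₖqₖ₋₁ + qₖ₋₂:
  k=0: a=6, p=6, q=1
  k=1: a=1, p=7, q=1
  k=2: a=1, p=13, q=2
  k=3: a=2, p=33, q=5
  k=4: a=7, p=244, q=37

244/37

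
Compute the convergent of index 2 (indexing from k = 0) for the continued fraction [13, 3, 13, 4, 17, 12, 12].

533/40

Using pₖ = aₖpₖ₋₁ + pₖ₋₂, qₖ = aₖqₖ₋₁ + qₖ₋₂ (with p₋₁=1, p₋₂=0, q₋₁=0, q₋₂=1):
  k=0: a=13, p=13, q=1
  k=1: a=3, p=40, q=3
  k=2: a=13, p=533, q=40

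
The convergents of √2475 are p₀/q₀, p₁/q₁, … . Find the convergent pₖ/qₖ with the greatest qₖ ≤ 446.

√2475 = [49; 1, 2, 1, 98, …] (period length 4).
Convergents:
  p_0/q_0 = 49/1
  p_1/q_1 = 50/1
  p_2/q_2 = 149/3
  p_3/q_3 = 199/4
  p_4/q_4 = 19651/395
  p_5/q_5 = 19850/399
  p_6/q_6 = 59351/1193
q_5 = 399 ≤ 446 < 1193 = q_6, so the answer is 19850/399.

19850/399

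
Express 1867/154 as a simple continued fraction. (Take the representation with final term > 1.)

1867 = 12*154 + 19
154 = 8*19 + 2
19 = 9*2 + 1
2 = 2*1 + 0  (stop)
So 1867/154 = [12; 8, 9, 2].

[12; 8, 9, 2]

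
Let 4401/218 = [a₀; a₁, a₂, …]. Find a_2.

4401 = 20·218 + 41   →  a_0 = 20
218 = 5·41 + 13   →  a_1 = 5
41 = 3·13 + 2   →  a_2 = 3

3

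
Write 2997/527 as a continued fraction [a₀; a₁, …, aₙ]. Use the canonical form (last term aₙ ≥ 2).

[5; 1, 2, 5, 6, 2, 2]

2997 = 5·527 + 362
527 = 1·362 + 165
362 = 2·165 + 32
165 = 5·32 + 5
32 = 6·5 + 2
5 = 2·2 + 1
2 = 2·1 + 0  (stop)
So 2997/527 = [5; 1, 2, 5, 6, 2, 2].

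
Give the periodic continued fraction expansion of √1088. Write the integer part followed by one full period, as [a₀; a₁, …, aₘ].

a₀ = ⌊√1088⌋ = 32.
With m₀=0, d₀=1 and mₖ₊₁ = dₖaₖ − mₖ, dₖ₊₁ = (n − mₖ₊₁²)/dₖ, aₖ₊₁ = ⌊(a₀+mₖ₊₁)/dₖ₊₁⌋:
  k=1: m=32, d=64, a=1
  k=2: m=32, d=1, a=64
d=1 and a=2a₀=64 at k=2, so the next step gives (m, d) = (32, 64) again — its k=1 value — and the period has length 2.

[32; 1, 64]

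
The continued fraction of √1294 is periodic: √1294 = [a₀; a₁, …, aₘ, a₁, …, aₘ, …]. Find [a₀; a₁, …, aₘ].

a₀ = ⌊√1294⌋ = 35.
With m₀=0, d₀=1 and mₖ₊₁ = dₖaₖ − mₖ, dₖ₊₁ = (n − mₖ₊₁²)/dₖ, aₖ₊₁ = ⌊(a₀+mₖ₊₁)/dₖ₊₁⌋:
  k=1: m=35, d=69, a=1
  k=2: m=34, d=2, a=34
  k=3: m=34, d=69, a=1
  k=4: m=35, d=1, a=70
d=1 and a=2a₀=70 at k=4, so the next step gives (m, d) = (35, 69) again — its k=1 value — and the period has length 4.

[35; 1, 34, 1, 70]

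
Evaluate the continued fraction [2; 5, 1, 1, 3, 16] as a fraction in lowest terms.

1384/635

Fold from the inside: start with 16/1.
  3 + 1/16 = 49/16
  1 + 16/49 = 65/49
  1 + 49/65 = 114/65
  5 + 65/114 = 635/114
  2 + 114/635 = 1384/635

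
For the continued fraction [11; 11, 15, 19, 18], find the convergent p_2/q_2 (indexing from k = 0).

Using pₖ = aₖpₖ₋₁ + pₖ₋₂, qₖ = aₖqₖ₋₁ + qₖ₋₂ (with p₋₁=1, p₋₂=0, q₋₁=0, q₋₂=1):
  k=0: a=11, p=11, q=1
  k=1: a=11, p=122, q=11
  k=2: a=15, p=1841, q=166

1841/166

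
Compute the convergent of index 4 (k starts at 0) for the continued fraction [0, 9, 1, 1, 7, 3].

15/143

Using pₖ = aₖpₖ₋₁ + pₖ₋₂, qₖ = aₖqₖ₋₁ + qₖ₋₂ (with p₋₁=1, p₋₂=0, q₋₁=0, q₋₂=1):
  k=0: a=0, p=0, q=1
  k=1: a=9, p=1, q=9
  k=2: a=1, p=1, q=10
  k=3: a=1, p=2, q=19
  k=4: a=7, p=15, q=143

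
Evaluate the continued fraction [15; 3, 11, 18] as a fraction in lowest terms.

9424/615

Using pₖ = aₖpₖ₋₁ + pₖ₋₂ and qₖ = aₖqₖ₋₁ + qₖ₋₂:
  k=0: a=15, p=15, q=1
  k=1: a=3, p=46, q=3
  k=2: a=11, p=521, q=34
  k=3: a=18, p=9424, q=615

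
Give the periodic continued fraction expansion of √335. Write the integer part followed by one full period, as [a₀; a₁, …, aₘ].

a₀ = ⌊√335⌋ = 18.

[18; 3, 3, 3, 36]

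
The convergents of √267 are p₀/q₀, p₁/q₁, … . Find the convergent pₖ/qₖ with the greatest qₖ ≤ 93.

√267 = [16; 2, 1, 15, 1, 2, 32, …] (period length 6).
Convergents:
  p_0/q_0 = 16/1
  p_1/q_1 = 33/2
  p_2/q_2 = 49/3
  p_3/q_3 = 768/47
  p_4/q_4 = 817/50
  p_5/q_5 = 2402/147
q_4 = 50 ≤ 93 < 147 = q_5, so the answer is 817/50.

817/50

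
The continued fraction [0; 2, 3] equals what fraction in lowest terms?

Using pₖ = aₖpₖ₋₁ + pₖ₋₂ and qₖ = aₖqₖ₋₁ + qₖ₋₂:
  k=0: a=0, p=0, q=1
  k=1: a=2, p=1, q=2
  k=2: a=3, p=3, q=7

3/7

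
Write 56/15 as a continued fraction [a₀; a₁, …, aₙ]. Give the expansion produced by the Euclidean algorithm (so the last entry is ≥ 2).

[3; 1, 2, 1, 3]

56 = 3*15 + 11
15 = 1*11 + 4
11 = 2*4 + 3
4 = 1*3 + 1
3 = 3*1 + 0  (stop)
So 56/15 = [3; 1, 2, 1, 3].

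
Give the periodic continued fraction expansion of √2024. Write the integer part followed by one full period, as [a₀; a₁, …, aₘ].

a₀ = ⌊√2024⌋ = 44.
With m₀=0, d₀=1 and mₖ₊₁ = dₖaₖ − mₖ, dₖ₊₁ = (n − mₖ₊₁²)/dₖ, aₖ₊₁ = ⌊(a₀+mₖ₊₁)/dₖ₊₁⌋:
  k=1: m=44, d=88, a=1
  k=2: m=44, d=1, a=88
d=1 and a=2a₀=88 at k=2, so the next step gives (m, d) = (44, 88) again — its k=1 value — and the period has length 2.

[44; 1, 88]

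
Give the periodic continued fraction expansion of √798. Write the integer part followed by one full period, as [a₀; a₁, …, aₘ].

[28; 4, 56]

a₀ = ⌊√798⌋ = 28.
With m₀=0, d₀=1 and mₖ₊₁ = dₖaₖ − mₖ, dₖ₊₁ = (n − mₖ₊₁²)/dₖ, aₖ₊₁ = ⌊(a₀+mₖ₊₁)/dₖ₊₁⌋:
  k=1: m=28, d=14, a=4
  k=2: m=28, d=1, a=56
d=1 and a=2a₀=56 at k=2, so the next step gives (m, d) = (28, 14) again — its k=1 value — and the period has length 2.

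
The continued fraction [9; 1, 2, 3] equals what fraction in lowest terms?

97/10

Fold from the inside: start with 3/1.
  2 + 1/3 = 7/3
  1 + 3/7 = 10/7
  9 + 7/10 = 97/10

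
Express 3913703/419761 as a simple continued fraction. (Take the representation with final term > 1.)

3913703 = 9·419761 + 135854
419761 = 3·135854 + 12199
135854 = 11·12199 + 1665
12199 = 7·1665 + 544
1665 = 3·544 + 33
544 = 16·33 + 16
33 = 2·16 + 1
16 = 16·1 + 0  (stop)
So 3913703/419761 = [9; 3, 11, 7, 3, 16, 2, 16].

[9; 3, 11, 7, 3, 16, 2, 16]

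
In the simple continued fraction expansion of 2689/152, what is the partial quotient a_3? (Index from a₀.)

4

2689 = 17·152 + 105   →  a_0 = 17
152 = 1·105 + 47   →  a_1 = 1
105 = 2·47 + 11   →  a_2 = 2
47 = 4·11 + 3   →  a_3 = 4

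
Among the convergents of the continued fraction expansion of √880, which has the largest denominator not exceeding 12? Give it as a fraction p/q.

√880 = [29; 1, 1, 1, 58, …] (period length 4).
Convergents:
  p_0/q_0 = 29/1
  p_1/q_1 = 30/1
  p_2/q_2 = 59/2
  p_3/q_3 = 89/3
  p_4/q_4 = 5221/176
q_3 = 3 ≤ 12 < 176 = q_4, so the answer is 89/3.

89/3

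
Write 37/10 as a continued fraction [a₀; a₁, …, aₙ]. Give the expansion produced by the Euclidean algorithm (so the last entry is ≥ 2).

[3; 1, 2, 3]

37 = 3·10 + 7
10 = 1·7 + 3
7 = 2·3 + 1
3 = 3·1 + 0  (stop)
So 37/10 = [3; 1, 2, 3].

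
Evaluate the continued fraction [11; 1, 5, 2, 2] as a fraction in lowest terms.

379/32

Fold from the inside: start with 2/1.
  2 + 1/2 = 5/2
  5 + 2/5 = 27/5
  1 + 5/27 = 32/27
  11 + 27/32 = 379/32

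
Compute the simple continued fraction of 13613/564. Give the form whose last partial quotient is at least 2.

13613 = 24·564 + 77
564 = 7·77 + 25
77 = 3·25 + 2
25 = 12·2 + 1
2 = 2·1 + 0  (stop)
So 13613/564 = [24; 7, 3, 12, 2].

[24; 7, 3, 12, 2]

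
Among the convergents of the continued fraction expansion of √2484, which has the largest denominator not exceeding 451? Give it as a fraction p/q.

√2484 = [49; 1, 5, 4, 5, 1, 98, …] (period length 6).
Convergents:
  p_0/q_0 = 49/1
  p_1/q_1 = 50/1
  p_2/q_2 = 299/6
  p_3/q_3 = 1246/25
  p_4/q_4 = 6529/131
  p_5/q_5 = 7775/156
  p_6/q_6 = 768479/15419
q_5 = 156 ≤ 451 < 15419 = q_6, so the answer is 7775/156.

7775/156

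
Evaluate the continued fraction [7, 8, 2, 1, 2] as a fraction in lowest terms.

477/67

Fold from the inside: start with 2/1.
  1 + 1/2 = 3/2
  2 + 2/3 = 8/3
  8 + 3/8 = 67/8
  7 + 8/67 = 477/67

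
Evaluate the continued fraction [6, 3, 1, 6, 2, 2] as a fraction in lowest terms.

Using pₖ = aₖpₖ₋₁ + pₖ₋₂ and qₖ = aₖqₖ₋₁ + qₖ₋₂:
  k=0: a=6, p=6, q=1
  k=1: a=3, p=19, q=3
  k=2: a=1, p=25, q=4
  k=3: a=6, p=169, q=27
  k=4: a=2, p=363, q=58
  k=5: a=2, p=895, q=143

895/143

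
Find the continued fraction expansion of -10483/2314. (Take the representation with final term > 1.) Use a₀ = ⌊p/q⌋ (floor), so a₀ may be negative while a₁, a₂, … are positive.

[-5; 2, 7, 1, 3, 4, 8]

-10483 = -5·2314 + 1087
2314 = 2·1087 + 140
1087 = 7·140 + 107
140 = 1·107 + 33
107 = 3·33 + 8
33 = 4·8 + 1
8 = 8·1 + 0  (stop)
So -10483/2314 = [-5; 2, 7, 1, 3, 4, 8].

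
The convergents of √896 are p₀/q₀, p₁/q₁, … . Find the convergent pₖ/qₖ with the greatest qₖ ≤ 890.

26461/884

√896 = [29; 1, 13, 1, 58, …] (period length 4).
Convergents:
  p_0/q_0 = 29/1
  p_1/q_1 = 30/1
  p_2/q_2 = 419/14
  p_3/q_3 = 449/15
  p_4/q_4 = 26461/884
  p_5/q_5 = 26910/899
q_4 = 884 ≤ 890 < 899 = q_5, so the answer is 26461/884.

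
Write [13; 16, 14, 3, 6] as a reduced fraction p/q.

57095/4371

Using pₖ = aₖpₖ₋₁ + pₖ₋₂ and qₖ = aₖqₖ₋₁ + qₖ₋₂:
  k=0: a=13, p=13, q=1
  k=1: a=16, p=209, q=16
  k=2: a=14, p=2939, q=225
  k=3: a=3, p=9026, q=691
  k=4: a=6, p=57095, q=4371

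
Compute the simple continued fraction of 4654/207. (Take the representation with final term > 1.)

4654 = 22·207 + 100
207 = 2·100 + 7
100 = 14·7 + 2
7 = 3·2 + 1
2 = 2·1 + 0  (stop)
So 4654/207 = [22; 2, 14, 3, 2].

[22; 2, 14, 3, 2]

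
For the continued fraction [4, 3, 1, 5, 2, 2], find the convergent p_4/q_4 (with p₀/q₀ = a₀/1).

213/50

Using pₖ = aₖpₖ₋₁ + pₖ₋₂, qₖ = aₖqₖ₋₁ + qₖ₋₂ (with p₋₁=1, p₋₂=0, q₋₁=0, q₋₂=1):
  k=0: a=4, p=4, q=1
  k=1: a=3, p=13, q=3
  k=2: a=1, p=17, q=4
  k=3: a=5, p=98, q=23
  k=4: a=2, p=213, q=50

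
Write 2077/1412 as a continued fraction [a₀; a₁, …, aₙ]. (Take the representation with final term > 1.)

[1; 2, 8, 9, 9]

2077 = 1·1412 + 665
1412 = 2·665 + 82
665 = 8·82 + 9
82 = 9·9 + 1
9 = 9·1 + 0  (stop)
So 2077/1412 = [1; 2, 8, 9, 9].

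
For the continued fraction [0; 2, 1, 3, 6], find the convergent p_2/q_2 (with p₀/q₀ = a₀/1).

Using pₖ = aₖpₖ₋₁ + pₖ₋₂, qₖ = aₖqₖ₋₁ + qₖ₋₂ (with p₋₁=1, p₋₂=0, q₋₁=0, q₋₂=1):
  k=0: a=0, p=0, q=1
  k=1: a=2, p=1, q=2
  k=2: a=1, p=1, q=3

1/3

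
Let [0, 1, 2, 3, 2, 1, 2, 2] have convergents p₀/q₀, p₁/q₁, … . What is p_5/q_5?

23/33

Using pₖ = aₖpₖ₋₁ + pₖ₋₂, qₖ = aₖqₖ₋₁ + qₖ₋₂ (with p₋₁=1, p₋₂=0, q₋₁=0, q₋₂=1):
  k=0: a=0, p=0, q=1
  k=1: a=1, p=1, q=1
  k=2: a=2, p=2, q=3
  k=3: a=3, p=7, q=10
  k=4: a=2, p=16, q=23
  k=5: a=1, p=23, q=33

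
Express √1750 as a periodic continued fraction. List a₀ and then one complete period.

[41; 1, 4, 1, 82]

a₀ = ⌊√1750⌋ = 41.
With m₀=0, d₀=1 and mₖ₊₁ = dₖaₖ − mₖ, dₖ₊₁ = (n − mₖ₊₁²)/dₖ, aₖ₊₁ = ⌊(a₀+mₖ₊₁)/dₖ₊₁⌋:
  k=1: m=41, d=69, a=1
  k=2: m=28, d=14, a=4
  k=3: m=28, d=69, a=1
  k=4: m=41, d=1, a=82
d=1 and a=2a₀=82 at k=4, so the next step gives (m, d) = (41, 69) again — its k=1 value — and the period has length 4.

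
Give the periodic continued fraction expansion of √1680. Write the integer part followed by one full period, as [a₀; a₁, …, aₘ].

[40; 1, 80]

a₀ = ⌊√1680⌋ = 40.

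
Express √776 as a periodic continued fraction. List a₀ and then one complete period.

[27; 1, 5, 1, 54]

a₀ = ⌊√776⌋ = 27.
With m₀=0, d₀=1 and mₖ₊₁ = dₖaₖ − mₖ, dₖ₊₁ = (n − mₖ₊₁²)/dₖ, aₖ₊₁ = ⌊(a₀+mₖ₊₁)/dₖ₊₁⌋:
  k=1: m=27, d=47, a=1
  k=2: m=20, d=8, a=5
  k=3: m=20, d=47, a=1
  k=4: m=27, d=1, a=54
d=1 and a=2a₀=54 at k=4, so the next step gives (m, d) = (27, 47) again — its k=1 value — and the period has length 4.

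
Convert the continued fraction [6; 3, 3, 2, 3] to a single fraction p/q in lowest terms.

498/79

Fold from the inside: start with 3/1.
  2 + 1/3 = 7/3
  3 + 3/7 = 24/7
  3 + 7/24 = 79/24
  6 + 24/79 = 498/79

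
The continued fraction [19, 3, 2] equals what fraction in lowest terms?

Using pₖ = aₖpₖ₋₁ + pₖ₋₂ and qₖ = aₖqₖ₋₁ + qₖ₋₂:
  k=0: a=19, p=19, q=1
  k=1: a=3, p=58, q=3
  k=2: a=2, p=135, q=7

135/7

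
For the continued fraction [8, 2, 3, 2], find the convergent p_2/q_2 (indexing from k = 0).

59/7

Using pₖ = aₖpₖ₋₁ + pₖ₋₂, qₖ = aₖqₖ₋₁ + qₖ₋₂ (with p₋₁=1, p₋₂=0, q₋₁=0, q₋₂=1):
  k=0: a=8, p=8, q=1
  k=1: a=2, p=17, q=2
  k=2: a=3, p=59, q=7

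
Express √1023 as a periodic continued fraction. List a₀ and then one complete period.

[31; 1, 62]

a₀ = ⌊√1023⌋ = 31.
With m₀=0, d₀=1 and mₖ₊₁ = dₖaₖ − mₖ, dₖ₊₁ = (n − mₖ₊₁²)/dₖ, aₖ₊₁ = ⌊(a₀+mₖ₊₁)/dₖ₊₁⌋:
  k=1: m=31, d=62, a=1
  k=2: m=31, d=1, a=62
d=1 and a=2a₀=62 at k=2, so the next step gives (m, d) = (31, 62) again — its k=1 value — and the period has length 2.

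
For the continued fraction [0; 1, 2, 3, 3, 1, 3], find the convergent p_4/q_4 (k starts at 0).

23/33

Using pₖ = aₖpₖ₋₁ + pₖ₋₂, qₖ = aₖqₖ₋₁ + qₖ₋₂ (with p₋₁=1, p₋₂=0, q₋₁=0, q₋₂=1):
  k=0: a=0, p=0, q=1
  k=1: a=1, p=1, q=1
  k=2: a=2, p=2, q=3
  k=3: a=3, p=7, q=10
  k=4: a=3, p=23, q=33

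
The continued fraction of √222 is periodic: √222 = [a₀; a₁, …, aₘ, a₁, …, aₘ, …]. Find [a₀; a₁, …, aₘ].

[14; 1, 8, 1, 28]

a₀ = ⌊√222⌋ = 14.
With m₀=0, d₀=1 and mₖ₊₁ = dₖaₖ − mₖ, dₖ₊₁ = (n − mₖ₊₁²)/dₖ, aₖ₊₁ = ⌊(a₀+mₖ₊₁)/dₖ₊₁⌋:
  k=1: m=14, d=26, a=1
  k=2: m=12, d=3, a=8
  k=3: m=12, d=26, a=1
  k=4: m=14, d=1, a=28
d=1 and a=2a₀=28 at k=4, so the next step gives (m, d) = (14, 26) again — its k=1 value — and the period has length 4.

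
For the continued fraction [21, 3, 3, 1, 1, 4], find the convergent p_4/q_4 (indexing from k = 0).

490/23

Using pₖ = aₖpₖ₋₁ + pₖ₋₂, qₖ = aₖqₖ₋₁ + qₖ₋₂ (with p₋₁=1, p₋₂=0, q₋₁=0, q₋₂=1):
  k=0: a=21, p=21, q=1
  k=1: a=3, p=64, q=3
  k=2: a=3, p=213, q=10
  k=3: a=1, p=277, q=13
  k=4: a=1, p=490, q=23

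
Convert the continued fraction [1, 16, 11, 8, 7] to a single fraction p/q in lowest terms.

10835/10201

Fold from the inside: start with 7/1.
  8 + 1/7 = 57/7
  11 + 7/57 = 634/57
  16 + 57/634 = 10201/634
  1 + 634/10201 = 10835/10201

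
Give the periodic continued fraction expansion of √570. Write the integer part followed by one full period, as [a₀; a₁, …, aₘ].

a₀ = ⌊√570⌋ = 23.
With m₀=0, d₀=1 and mₖ₊₁ = dₖaₖ − mₖ, dₖ₊₁ = (n − mₖ₊₁²)/dₖ, aₖ₊₁ = ⌊(a₀+mₖ₊₁)/dₖ₊₁⌋:
  k=1: m=23, d=41, a=1
  k=2: m=18, d=6, a=6
  k=3: m=18, d=41, a=1
  k=4: m=23, d=1, a=46
d=1 and a=2a₀=46 at k=4, so the next step gives (m, d) = (23, 41) again — its k=1 value — and the period has length 4.

[23; 1, 6, 1, 46]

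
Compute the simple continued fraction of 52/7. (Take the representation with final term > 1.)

52 = 7·7 + 3
7 = 2·3 + 1
3 = 3·1 + 0  (stop)
So 52/7 = [7; 2, 3].

[7; 2, 3]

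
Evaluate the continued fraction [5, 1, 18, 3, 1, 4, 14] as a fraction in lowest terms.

30936/5201

Fold from the inside: start with 14/1.
  4 + 1/14 = 57/14
  1 + 14/57 = 71/57
  3 + 57/71 = 270/71
  18 + 71/270 = 4931/270
  1 + 270/4931 = 5201/4931
  5 + 4931/5201 = 30936/5201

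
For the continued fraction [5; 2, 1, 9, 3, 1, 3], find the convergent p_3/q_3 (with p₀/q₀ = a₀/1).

Using pₖ = aₖpₖ₋₁ + pₖ₋₂, qₖ = aₖqₖ₋₁ + qₖ₋₂ (with p₋₁=1, p₋₂=0, q₋₁=0, q₋₂=1):
  k=0: a=5, p=5, q=1
  k=1: a=2, p=11, q=2
  k=2: a=1, p=16, q=3
  k=3: a=9, p=155, q=29

155/29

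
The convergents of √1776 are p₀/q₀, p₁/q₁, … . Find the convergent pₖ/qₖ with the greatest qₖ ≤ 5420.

174049/4130

√1776 = [42; 7, 84, …] (period length 2).
Convergents:
  p_0/q_0 = 42/1
  p_1/q_1 = 295/7
  p_2/q_2 = 24822/589
  p_3/q_3 = 174049/4130
  p_4/q_4 = 14644938/347509
q_3 = 4130 ≤ 5420 < 347509 = q_4, so the answer is 174049/4130.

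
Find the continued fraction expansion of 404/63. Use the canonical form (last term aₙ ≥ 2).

[6; 2, 2, 2, 1, 3]

404 = 6×63 + 26
63 = 2×26 + 11
26 = 2×11 + 4
11 = 2×4 + 3
4 = 1×3 + 1
3 = 3×1 + 0  (stop)
So 404/63 = [6; 2, 2, 2, 1, 3].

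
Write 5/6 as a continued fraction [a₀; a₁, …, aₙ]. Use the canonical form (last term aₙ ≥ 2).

5 = 0*6 + 5
6 = 1*5 + 1
5 = 5*1 + 0  (stop)
So 5/6 = [0; 1, 5].

[0; 1, 5]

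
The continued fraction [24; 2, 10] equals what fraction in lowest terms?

Fold from the inside: start with 10/1.
  2 + 1/10 = 21/10
  24 + 10/21 = 514/21

514/21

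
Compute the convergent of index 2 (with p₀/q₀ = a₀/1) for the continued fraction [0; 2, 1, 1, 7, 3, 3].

1/3

Using pₖ = aₖpₖ₋₁ + pₖ₋₂, qₖ = aₖqₖ₋₁ + qₖ₋₂ (with p₋₁=1, p₋₂=0, q₋₁=0, q₋₂=1):
  k=0: a=0, p=0, q=1
  k=1: a=2, p=1, q=2
  k=2: a=1, p=1, q=3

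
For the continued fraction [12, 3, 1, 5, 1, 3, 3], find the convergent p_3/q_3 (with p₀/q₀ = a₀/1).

282/23

Using pₖ = aₖpₖ₋₁ + pₖ₋₂, qₖ = aₖqₖ₋₁ + qₖ₋₂ (with p₋₁=1, p₋₂=0, q₋₁=0, q₋₂=1):
  k=0: a=12, p=12, q=1
  k=1: a=3, p=37, q=3
  k=2: a=1, p=49, q=4
  k=3: a=5, p=282, q=23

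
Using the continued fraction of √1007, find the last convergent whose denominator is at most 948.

√1007 = [31; 1, 2, 1, 2, 1, 62, …] (period length 6).
Convergents:
  p_0/q_0 = 31/1
  p_1/q_1 = 32/1
  p_2/q_2 = 95/3
  p_3/q_3 = 127/4
  p_4/q_4 = 349/11
  p_5/q_5 = 476/15
  p_6/q_6 = 29861/941
  p_7/q_7 = 30337/956
q_6 = 941 ≤ 948 < 956 = q_7, so the answer is 29861/941.

29861/941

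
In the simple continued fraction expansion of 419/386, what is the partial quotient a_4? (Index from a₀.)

3

419 = 1·386 + 33   →  a_0 = 1
386 = 11·33 + 23   →  a_1 = 11
33 = 1·23 + 10   →  a_2 = 1
23 = 2·10 + 3   →  a_3 = 2
10 = 3·3 + 1   →  a_4 = 3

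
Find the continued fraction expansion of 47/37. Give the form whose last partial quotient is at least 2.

47 = 1·37 + 10
37 = 3·10 + 7
10 = 1·7 + 3
7 = 2·3 + 1
3 = 3·1 + 0  (stop)
So 47/37 = [1; 3, 1, 2, 3].

[1; 3, 1, 2, 3]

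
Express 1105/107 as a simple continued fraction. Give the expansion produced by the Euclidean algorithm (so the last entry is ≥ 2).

1105 = 10*107 + 35
107 = 3*35 + 2
35 = 17*2 + 1
2 = 2*1 + 0  (stop)
So 1105/107 = [10; 3, 17, 2].

[10; 3, 17, 2]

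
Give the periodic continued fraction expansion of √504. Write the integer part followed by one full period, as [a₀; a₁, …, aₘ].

[22; 2, 4, 2, 44]

a₀ = ⌊√504⌋ = 22.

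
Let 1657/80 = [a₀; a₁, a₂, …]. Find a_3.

2

1657 = 20·80 + 57   →  a_0 = 20
80 = 1·57 + 23   →  a_1 = 1
57 = 2·23 + 11   →  a_2 = 2
23 = 2·11 + 1   →  a_3 = 2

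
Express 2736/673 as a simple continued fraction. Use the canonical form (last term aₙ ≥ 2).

[4; 15, 3, 2, 1, 1, 2]

2736 = 4×673 + 44
673 = 15×44 + 13
44 = 3×13 + 5
13 = 2×5 + 3
5 = 1×3 + 2
3 = 1×2 + 1
2 = 2×1 + 0  (stop)
So 2736/673 = [4; 15, 3, 2, 1, 1, 2].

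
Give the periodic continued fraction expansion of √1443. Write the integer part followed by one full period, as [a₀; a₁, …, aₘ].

[37; 1, 74]

a₀ = ⌊√1443⌋ = 37.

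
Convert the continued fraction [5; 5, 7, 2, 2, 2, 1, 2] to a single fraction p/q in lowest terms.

9096/1751

Fold from the inside: start with 2/1.
  1 + 1/2 = 3/2
  2 + 2/3 = 8/3
  2 + 3/8 = 19/8
  2 + 8/19 = 46/19
  7 + 19/46 = 341/46
  5 + 46/341 = 1751/341
  5 + 341/1751 = 9096/1751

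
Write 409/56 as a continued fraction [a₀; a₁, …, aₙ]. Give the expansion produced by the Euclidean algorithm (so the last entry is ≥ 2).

[7; 3, 3, 2, 2]

409 = 7·56 + 17
56 = 3·17 + 5
17 = 3·5 + 2
5 = 2·2 + 1
2 = 2·1 + 0  (stop)
So 409/56 = [7; 3, 3, 2, 2].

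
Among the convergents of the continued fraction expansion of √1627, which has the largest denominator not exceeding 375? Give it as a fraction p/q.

14642/363

√1627 = [40; 2, 1, 39, 1, 2, 80, …] (period length 6).
Convergents:
  p_0/q_0 = 40/1
  p_1/q_1 = 81/2
  p_2/q_2 = 121/3
  p_3/q_3 = 4800/119
  p_4/q_4 = 4921/122
  p_5/q_5 = 14642/363
  p_6/q_6 = 1176281/29162
q_5 = 363 ≤ 375 < 29162 = q_6, so the answer is 14642/363.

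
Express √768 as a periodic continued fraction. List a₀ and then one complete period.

a₀ = ⌊√768⌋ = 27.
With m₀=0, d₀=1 and mₖ₊₁ = dₖaₖ − mₖ, dₖ₊₁ = (n − mₖ₊₁²)/dₖ, aₖ₊₁ = ⌊(a₀+mₖ₊₁)/dₖ₊₁⌋:
  k=1: m=27, d=39, a=1
  k=2: m=12, d=16, a=2
  k=3: m=20, d=23, a=2
  k=4: m=26, d=4, a=13
  k=5: m=26, d=23, a=2
  k=6: m=20, d=16, a=2
  k=7: m=12, d=39, a=1
  k=8: m=27, d=1, a=54
d=1 and a=2a₀=54 at k=8, so the next step gives (m, d) = (27, 39) again — its k=1 value — and the period has length 8.

[27; 1, 2, 2, 13, 2, 2, 1, 54]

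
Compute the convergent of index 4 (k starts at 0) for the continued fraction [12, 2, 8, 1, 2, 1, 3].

686/55

Using pₖ = aₖpₖ₋₁ + pₖ₋₂, qₖ = aₖqₖ₋₁ + qₖ₋₂ (with p₋₁=1, p₋₂=0, q₋₁=0, q₋₂=1):
  k=0: a=12, p=12, q=1
  k=1: a=2, p=25, q=2
  k=2: a=8, p=212, q=17
  k=3: a=1, p=237, q=19
  k=4: a=2, p=686, q=55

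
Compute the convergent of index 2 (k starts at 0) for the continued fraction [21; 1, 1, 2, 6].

Using pₖ = aₖpₖ₋₁ + pₖ₋₂, qₖ = aₖqₖ₋₁ + qₖ₋₂ (with p₋₁=1, p₋₂=0, q₋₁=0, q₋₂=1):
  k=0: a=21, p=21, q=1
  k=1: a=1, p=22, q=1
  k=2: a=1, p=43, q=2

43/2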